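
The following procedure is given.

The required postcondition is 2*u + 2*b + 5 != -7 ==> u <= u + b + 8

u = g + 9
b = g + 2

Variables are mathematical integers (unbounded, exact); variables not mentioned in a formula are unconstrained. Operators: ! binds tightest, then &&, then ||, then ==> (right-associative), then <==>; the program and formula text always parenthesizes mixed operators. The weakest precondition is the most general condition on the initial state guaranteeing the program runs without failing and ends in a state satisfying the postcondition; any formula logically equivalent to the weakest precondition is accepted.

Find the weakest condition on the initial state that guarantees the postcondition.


Working backward. After the program, the postcondition 2*u + 2*b + 5 != -7 ==> u <= u + b + 8 must hold; in canonical form it is 2*b + 2*u != -12 ==> b >= -8.
Before b := g + 2: 2*g + 2*u != -16 ==> g >= -10
Before u := g + 9: 4*g != -34 ==> g >= -10
Answer: WP = 4*g != -34 ==> g >= -10


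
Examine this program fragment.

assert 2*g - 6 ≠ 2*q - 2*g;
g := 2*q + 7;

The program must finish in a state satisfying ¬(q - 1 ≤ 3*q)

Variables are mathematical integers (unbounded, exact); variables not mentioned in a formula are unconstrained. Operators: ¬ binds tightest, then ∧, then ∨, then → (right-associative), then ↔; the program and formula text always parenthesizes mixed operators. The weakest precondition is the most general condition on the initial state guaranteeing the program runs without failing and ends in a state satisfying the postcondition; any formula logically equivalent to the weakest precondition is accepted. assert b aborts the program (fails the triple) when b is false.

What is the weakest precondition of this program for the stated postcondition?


Working backward. After the program, the postcondition ¬(q - 1 ≤ 3*q) must hold; in canonical form it is ¬(2*q ≥ -1).
Before g := 2*q + 7: ¬(2*q ≥ -1)
Before assert 2*g - 6 ≠ 2*q - 2*g: 4*g ≠ 2*q + 6 ∧ (¬(2*q ≥ -1))
Answer: WP = 4*g ≠ 2*q + 6 ∧ (¬(2*q ≥ -1))


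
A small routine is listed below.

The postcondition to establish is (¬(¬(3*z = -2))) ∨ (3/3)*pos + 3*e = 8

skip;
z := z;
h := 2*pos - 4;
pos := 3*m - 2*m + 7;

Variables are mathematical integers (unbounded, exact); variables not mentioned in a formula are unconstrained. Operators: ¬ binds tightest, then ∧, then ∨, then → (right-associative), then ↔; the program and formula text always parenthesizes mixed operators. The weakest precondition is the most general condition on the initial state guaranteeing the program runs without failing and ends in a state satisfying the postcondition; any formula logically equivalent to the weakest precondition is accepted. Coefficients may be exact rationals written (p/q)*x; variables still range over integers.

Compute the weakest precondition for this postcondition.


Working backward. After the program, the postcondition (¬(¬(3*z = -2))) ∨ (3/3)*pos + 3*e = 8 must hold; in canonical form it is 3*z = -2 ∨ 3*e + pos = 8.
Before pos := 3*m - 2*m + 7: 3*z = -2 ∨ 3*e + m = 1
Before h := 2*pos - 4: 3*z = -2 ∨ 3*e + m = 1
Before z := z: 3*z = -2 ∨ 3*e + m = 1
Before skip: 3*z = -2 ∨ 3*e + m = 1
Answer: WP = 3*z = -2 ∨ 3*e + m = 1


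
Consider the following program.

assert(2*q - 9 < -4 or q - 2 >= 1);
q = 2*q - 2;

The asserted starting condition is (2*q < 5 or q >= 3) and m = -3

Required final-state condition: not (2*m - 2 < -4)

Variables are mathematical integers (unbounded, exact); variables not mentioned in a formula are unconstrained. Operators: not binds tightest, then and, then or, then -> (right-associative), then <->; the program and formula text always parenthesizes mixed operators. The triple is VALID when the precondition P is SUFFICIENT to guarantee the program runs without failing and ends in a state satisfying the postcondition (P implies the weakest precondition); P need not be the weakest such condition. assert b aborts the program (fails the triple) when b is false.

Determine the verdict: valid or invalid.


Working backward. After the program, the postcondition not (2*m - 2 < -4) must hold; in canonical form it is not (2*m < -2).
Before q := 2*q - 2: not (2*m < -2)
Before assert 2*q - 9 < -4 or q - 2 >= 1: (2*q < 5 or q >= 3) and (not (2*m < -2))
The weakest precondition is (2*q < 5 or q >= 3) and (not (2*m < -2)).
Check whether (2*q < 5 or q >= 3) and m = -3 implies it.
Countermodel: at the initial state m = -3, q = 0, the precondition holds but the weakest precondition fails.
Answer: invalid


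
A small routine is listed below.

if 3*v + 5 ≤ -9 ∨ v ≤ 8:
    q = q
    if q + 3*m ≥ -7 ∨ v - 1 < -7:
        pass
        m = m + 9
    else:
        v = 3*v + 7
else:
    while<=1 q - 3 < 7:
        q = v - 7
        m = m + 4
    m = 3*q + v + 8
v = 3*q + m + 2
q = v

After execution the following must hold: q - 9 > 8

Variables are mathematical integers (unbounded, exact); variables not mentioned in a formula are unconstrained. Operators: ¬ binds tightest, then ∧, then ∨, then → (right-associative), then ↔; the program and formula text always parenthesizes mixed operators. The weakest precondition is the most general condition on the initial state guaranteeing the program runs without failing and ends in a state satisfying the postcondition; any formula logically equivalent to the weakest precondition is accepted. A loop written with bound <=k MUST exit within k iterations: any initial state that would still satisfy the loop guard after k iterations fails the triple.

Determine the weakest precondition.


Working backward. After the program, the postcondition q - 9 > 8 must hold; in canonical form it is q > 17.
Before q := v: v > 17
Before v := 3*q + m + 2: m + 3*q > 15
Then branch requires ((3*m + q ≥ -7 ∨ v < -6) → m + 3*q > 6) ∧ ((¬(3*m + q ≥ -7 ∨ v < -6)) → m + 3*q > 15); else branch requires (q < 10 → ((¬(v < 17)) ∧ 7*v > 49)) ∧ ((¬(q < 10)) → 6*q + v > 7).
Before the if: ((3*v ≤ -14 ∨ v ≤ 8) → (((3*m + q ≥ -7 ∨ v < -6) → m + 3*q > 6) ∧ ((¬(3*m + q ≥ -7 ∨ v < -6)) → m + 3*q > 15))) ∧ ((¬(3*v ≤ -14 ∨ v ≤ 8)) → ((q < 10 → ((¬(v < 17)) ∧ 7*v > 49)) ∧ ((¬(q < 10)) → 6*q + v > 7)))
Answer: WP = ((3*v ≤ -14 ∨ v ≤ 8) → (((3*m + q ≥ -7 ∨ v < -6) → m + 3*q > 6) ∧ ((¬(3*m + q ≥ -7 ∨ v < -6)) → m + 3*q > 15))) ∧ ((¬(3*v ≤ -14 ∨ v ≤ 8)) → ((q < 10 → ((¬(v < 17)) ∧ 7*v > 49)) ∧ ((¬(q < 10)) → 6*q + v > 7)))


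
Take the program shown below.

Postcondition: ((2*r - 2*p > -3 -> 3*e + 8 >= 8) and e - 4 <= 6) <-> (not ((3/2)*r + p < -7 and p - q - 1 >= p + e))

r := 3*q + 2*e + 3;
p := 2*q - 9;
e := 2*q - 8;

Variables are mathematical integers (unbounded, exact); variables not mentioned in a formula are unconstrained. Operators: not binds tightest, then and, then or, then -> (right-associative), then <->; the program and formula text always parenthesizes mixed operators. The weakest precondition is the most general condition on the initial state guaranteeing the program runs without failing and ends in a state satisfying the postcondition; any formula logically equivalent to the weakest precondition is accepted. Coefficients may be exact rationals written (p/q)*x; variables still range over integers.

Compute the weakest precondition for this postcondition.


Working backward. After the program, the postcondition ((2*r - 2*p > -3 -> 3*e + 8 >= 8) and e - 4 <= 6) <-> (not ((3/2)*r + p < -7 and p - q - 1 >= p + e)) must hold; in canonical form it is ((2*r > 2*p - 3 -> 3*e >= 0) and e <= 10) <-> (not (p + (3/2)*r < -7 and e + q <= -1)).
Before e := 2*q - 8: ((2*r > 2*p - 3 -> 6*q >= 24) and 2*q <= 18) <-> (not (p + (3/2)*r < -7 and 3*q <= 7))
Before p := 2*q - 9: ((2*r > 4*q - 21 -> 6*q >= 24) and 2*q <= 18) <-> (not (2*q + (3/2)*r < 2 and 3*q <= 7))
Before r := 3*q + 2*e + 3: ((4*e + 2*q > -27 -> 6*q >= 24) and 2*q <= 18) <-> (not (3*e + (13/2)*q < -5/2 and 3*q <= 7))
Answer: WP = ((4*e + 2*q > -27 -> 6*q >= 24) and 2*q <= 18) <-> (not (3*e + (13/2)*q < -5/2 and 3*q <= 7))


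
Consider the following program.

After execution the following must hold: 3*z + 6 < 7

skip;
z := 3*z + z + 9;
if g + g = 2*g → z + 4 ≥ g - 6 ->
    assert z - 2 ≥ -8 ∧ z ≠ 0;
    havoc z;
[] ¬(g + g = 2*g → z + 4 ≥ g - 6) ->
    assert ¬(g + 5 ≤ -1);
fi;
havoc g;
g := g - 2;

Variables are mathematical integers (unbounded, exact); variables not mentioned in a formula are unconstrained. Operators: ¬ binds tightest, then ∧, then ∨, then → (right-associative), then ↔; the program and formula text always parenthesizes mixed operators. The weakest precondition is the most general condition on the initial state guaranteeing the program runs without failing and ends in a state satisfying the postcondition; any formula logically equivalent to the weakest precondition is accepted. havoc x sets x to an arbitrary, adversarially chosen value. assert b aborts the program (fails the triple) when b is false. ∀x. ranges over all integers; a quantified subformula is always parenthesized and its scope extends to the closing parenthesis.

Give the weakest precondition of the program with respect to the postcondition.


Working backward. After the program, the postcondition 3*z + 6 < 7 must hold; in canonical form it is 3*z < 1.
Before g := g - 2: 3*z < 1
Before havoc g: 3*z < 1
Then branch requires z ≥ -6 ∧ z ≠ 0 ∧ (∀z_1. 3*z_1 < 1); else branch requires (¬(g ≤ -6)) ∧ 3*z < 1.
Before the if: (z ≥ g - 10 → (z ≥ -6 ∧ z ≠ 0 ∧ (∀z_1. 3*z_1 < 1))) ∧ ((¬(z ≥ g - 10)) → ((¬(g ≤ -6)) ∧ 3*z < 1))
Before z := 3*z + z + 9: (4*z ≥ g - 19 → (4*z ≥ -15 ∧ 4*z ≠ -9 ∧ (∀z_1. 3*z_1 < 1))) ∧ ((¬(4*z ≥ g - 19)) → ((¬(g ≤ -6)) ∧ 12*z < -26))
Before skip: (4*z ≥ g - 19 → (4*z ≥ -15 ∧ 4*z ≠ -9 ∧ (∀z_1. 3*z_1 < 1))) ∧ ((¬(4*z ≥ g - 19)) → ((¬(g ≤ -6)) ∧ 12*z < -26))
Answer: WP = (4*z ≥ g - 19 → (4*z ≥ -15 ∧ 4*z ≠ -9 ∧ (∀z_1. 3*z_1 < 1))) ∧ ((¬(4*z ≥ g - 19)) → ((¬(g ≤ -6)) ∧ 12*z < -26))


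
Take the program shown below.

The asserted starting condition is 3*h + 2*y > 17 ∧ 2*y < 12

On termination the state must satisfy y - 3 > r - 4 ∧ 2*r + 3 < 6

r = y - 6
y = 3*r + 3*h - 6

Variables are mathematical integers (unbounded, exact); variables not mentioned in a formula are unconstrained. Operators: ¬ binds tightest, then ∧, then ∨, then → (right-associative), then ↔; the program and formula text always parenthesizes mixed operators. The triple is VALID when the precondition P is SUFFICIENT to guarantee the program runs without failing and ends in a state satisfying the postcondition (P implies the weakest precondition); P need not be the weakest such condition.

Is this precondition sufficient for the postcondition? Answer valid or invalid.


Working backward. After the program, the postcondition y - 3 > r - 4 ∧ 2*r + 3 < 6 must hold; in canonical form it is y > r - 1 ∧ 2*r < 3.
Before y := 3*r + 3*h - 6: 3*h + 2*r > 5 ∧ 2*r < 3
Before r := y - 6: 3*h + 2*y > 17 ∧ 2*y < 15
The weakest precondition is 3*h + 2*y > 17 ∧ 2*y < 15.
Check whether 3*h + 2*y > 17 ∧ 2*y < 12 implies it.
Every state satisfying the precondition satisfies the weakest precondition: the implication holds.
Answer: valid


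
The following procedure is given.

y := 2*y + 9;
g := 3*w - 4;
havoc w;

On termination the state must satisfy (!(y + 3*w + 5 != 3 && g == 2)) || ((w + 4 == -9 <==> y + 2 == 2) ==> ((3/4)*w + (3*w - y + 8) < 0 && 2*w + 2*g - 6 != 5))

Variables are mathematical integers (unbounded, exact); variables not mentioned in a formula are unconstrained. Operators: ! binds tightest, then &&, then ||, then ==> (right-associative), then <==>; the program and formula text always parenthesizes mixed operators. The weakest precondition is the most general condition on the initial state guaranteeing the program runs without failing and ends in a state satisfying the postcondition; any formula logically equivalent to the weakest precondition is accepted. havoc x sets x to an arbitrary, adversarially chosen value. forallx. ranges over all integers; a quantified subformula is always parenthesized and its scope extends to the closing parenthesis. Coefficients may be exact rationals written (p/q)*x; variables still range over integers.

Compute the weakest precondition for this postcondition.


Working backward. After the program, the postcondition (!(y + 3*w + 5 != 3 && g == 2)) || ((w + 4 == -9 <==> y + 2 == 2) ==> ((3/4)*w + (3*w - y + 8) < 0 && 2*w + 2*g - 6 != 5)) must hold; in canonical form it is (!(3*w + y != -2 && g == 2)) || ((w == -13 <==> y == 0) ==> ((15/4)*w < y - 8 && 2*g + 2*w != 11)).
Before havoc w: forall w_1. ((!(3*w_1 + y != -2 && g == 2)) || ((w_1 == -13 <==> y == 0) ==> ((15/4)*w_1 < y - 8 && 2*g + 2*w_1 != 11)))
Before g := 3*w - 4: forall w_1. ((!(3*w_1 + y != -2 && 3*w == 6)) || ((w_1 == -13 <==> y == 0) ==> ((15/4)*w_1 < y - 8 && 6*w + 2*w_1 != 19)))
Before y := 2*y + 9: forall w_1. ((!(3*w_1 + 2*y != -11 && 3*w == 6)) || ((w_1 == -13 <==> 2*y == -9) ==> ((15/4)*w_1 < 2*y + 1 && 6*w + 2*w_1 != 19)))
Answer: WP = forall w_1. ((!(3*w_1 + 2*y != -11 && 3*w == 6)) || ((w_1 == -13 <==> 2*y == -9) ==> ((15/4)*w_1 < 2*y + 1 && 6*w + 2*w_1 != 19)))


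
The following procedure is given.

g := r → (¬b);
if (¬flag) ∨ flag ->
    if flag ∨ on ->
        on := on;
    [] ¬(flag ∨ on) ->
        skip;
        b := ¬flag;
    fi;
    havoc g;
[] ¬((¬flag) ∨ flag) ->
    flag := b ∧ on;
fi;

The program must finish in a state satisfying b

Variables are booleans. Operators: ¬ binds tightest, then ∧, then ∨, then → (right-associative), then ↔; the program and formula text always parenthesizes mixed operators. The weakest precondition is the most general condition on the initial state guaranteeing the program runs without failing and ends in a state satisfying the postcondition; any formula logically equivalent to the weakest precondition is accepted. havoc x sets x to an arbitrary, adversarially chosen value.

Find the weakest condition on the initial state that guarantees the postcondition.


Working backward. After the program, b must hold.
Then branch requires ((flag ∨ on) → b) ∧ ((¬(flag ∨ on)) → (¬flag)); else branch requires b.
Before the if: ((flag ∨ on) → b) ∧ ((¬(flag ∨ on)) → (¬flag))
Before g := r → (¬b): ((flag ∨ on) → b) ∧ ((¬(flag ∨ on)) → (¬flag))
Answer: WP = ((flag ∨ on) → b) ∧ ((¬(flag ∨ on)) → (¬flag))


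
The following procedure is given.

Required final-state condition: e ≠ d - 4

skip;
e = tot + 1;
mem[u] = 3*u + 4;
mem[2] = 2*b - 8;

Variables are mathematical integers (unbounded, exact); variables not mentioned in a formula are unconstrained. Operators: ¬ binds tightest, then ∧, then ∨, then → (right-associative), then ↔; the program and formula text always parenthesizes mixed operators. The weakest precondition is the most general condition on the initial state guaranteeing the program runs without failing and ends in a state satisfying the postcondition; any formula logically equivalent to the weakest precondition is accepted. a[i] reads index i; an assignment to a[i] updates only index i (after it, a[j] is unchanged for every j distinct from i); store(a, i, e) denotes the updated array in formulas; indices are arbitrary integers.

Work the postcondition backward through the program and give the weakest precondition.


Working backward. After the program, e ≠ d - 4 must hold.
Before mem[2] := 2*b - 8: e ≠ d - 4
Before mem[u] := 3*u + 4: e ≠ d - 4
Before e := tot + 1: tot ≠ d - 5
Before skip: tot ≠ d - 5
Answer: WP = tot ≠ d - 5


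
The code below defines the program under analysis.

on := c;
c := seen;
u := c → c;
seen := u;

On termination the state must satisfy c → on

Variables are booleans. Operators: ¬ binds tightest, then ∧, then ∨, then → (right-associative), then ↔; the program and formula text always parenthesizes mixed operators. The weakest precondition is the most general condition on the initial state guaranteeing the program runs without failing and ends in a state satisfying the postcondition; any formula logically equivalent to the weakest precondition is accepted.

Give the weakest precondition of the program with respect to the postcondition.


Working backward. After the program, c → on must hold.
Before seen := u: c → on
Before u := c → c: c → on
Before c := seen: seen → on
Before on := c: seen → c
Answer: WP = seen → c


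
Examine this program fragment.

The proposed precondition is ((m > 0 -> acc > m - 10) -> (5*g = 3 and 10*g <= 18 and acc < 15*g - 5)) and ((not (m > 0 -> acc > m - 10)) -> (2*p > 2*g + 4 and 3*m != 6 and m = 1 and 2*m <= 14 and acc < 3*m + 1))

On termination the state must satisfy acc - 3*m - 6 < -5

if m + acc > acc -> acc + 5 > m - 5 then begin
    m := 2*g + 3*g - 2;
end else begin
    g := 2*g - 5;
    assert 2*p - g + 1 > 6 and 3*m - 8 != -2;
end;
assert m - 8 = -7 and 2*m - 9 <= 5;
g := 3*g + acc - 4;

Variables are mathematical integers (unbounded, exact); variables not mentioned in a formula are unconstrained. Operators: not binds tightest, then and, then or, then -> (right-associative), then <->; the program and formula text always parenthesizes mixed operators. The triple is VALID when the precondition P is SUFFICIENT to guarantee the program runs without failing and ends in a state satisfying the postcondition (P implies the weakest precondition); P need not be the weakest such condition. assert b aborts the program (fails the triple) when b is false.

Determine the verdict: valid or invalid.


Working backward. After the program, the postcondition acc - 3*m - 6 < -5 must hold; in canonical form it is acc < 3*m + 1.
Before g := 3*g + acc - 4: acc < 3*m + 1
Before assert m - 8 = -7 and 2*m - 9 <= 5: m = 1 and 2*m <= 14 and acc < 3*m + 1
Then branch requires 5*g = 3 and 10*g <= 18 and acc < 15*g - 5; else branch requires 2*p > 2*g and 3*m != 6 and m = 1 and 2*m <= 14 and acc < 3*m + 1.
Before the if: ((m > 0 -> acc > m - 10) -> (5*g = 3 and 10*g <= 18 and acc < 15*g - 5)) and ((not (m > 0 -> acc > m - 10)) -> (2*p > 2*g and 3*m != 6 and m = 1 and 2*m <= 14 and acc < 3*m + 1))
The weakest precondition is ((m > 0 -> acc > m - 10) -> (5*g = 3 and 10*g <= 18 and acc < 15*g - 5)) and ((not (m > 0 -> acc > m - 10)) -> (2*p > 2*g and 3*m != 6 and m = 1 and 2*m <= 14 and acc < 3*m + 1)).
Check whether ((m > 0 -> acc > m - 10) -> (5*g = 3 and 10*g <= 18 and acc < 15*g - 5)) and ((not (m > 0 -> acc > m - 10)) -> (2*p > 2*g + 4 and 3*m != 6 and m = 1 and 2*m <= 14 and acc < 3*m + 1)) implies it.
Every state satisfying the precondition satisfies the weakest precondition: the implication holds.
Answer: valid


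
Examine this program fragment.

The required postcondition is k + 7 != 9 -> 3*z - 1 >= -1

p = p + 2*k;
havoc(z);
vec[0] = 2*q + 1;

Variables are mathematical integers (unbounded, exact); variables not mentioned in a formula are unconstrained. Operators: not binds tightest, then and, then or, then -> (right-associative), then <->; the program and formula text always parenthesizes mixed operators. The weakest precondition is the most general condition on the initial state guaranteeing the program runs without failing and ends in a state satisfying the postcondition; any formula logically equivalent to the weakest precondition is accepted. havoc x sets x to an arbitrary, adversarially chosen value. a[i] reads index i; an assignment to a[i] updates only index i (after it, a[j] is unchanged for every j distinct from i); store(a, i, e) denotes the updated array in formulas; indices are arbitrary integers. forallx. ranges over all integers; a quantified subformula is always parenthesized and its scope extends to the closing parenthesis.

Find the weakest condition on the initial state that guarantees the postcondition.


Working backward. After the program, the postcondition k + 7 != 9 -> 3*z - 1 >= -1 must hold; in canonical form it is k != 2 -> 3*z >= 0.
Before vec[0] := 2*q + 1: k != 2 -> 3*z >= 0
Before havoc z: forall z_1. (k != 2 -> 3*z_1 >= 0)
Before p := p + 2*k: forall z_1. (k != 2 -> 3*z_1 >= 0)
Answer: WP = forall z_1. (k != 2 -> 3*z_1 >= 0)


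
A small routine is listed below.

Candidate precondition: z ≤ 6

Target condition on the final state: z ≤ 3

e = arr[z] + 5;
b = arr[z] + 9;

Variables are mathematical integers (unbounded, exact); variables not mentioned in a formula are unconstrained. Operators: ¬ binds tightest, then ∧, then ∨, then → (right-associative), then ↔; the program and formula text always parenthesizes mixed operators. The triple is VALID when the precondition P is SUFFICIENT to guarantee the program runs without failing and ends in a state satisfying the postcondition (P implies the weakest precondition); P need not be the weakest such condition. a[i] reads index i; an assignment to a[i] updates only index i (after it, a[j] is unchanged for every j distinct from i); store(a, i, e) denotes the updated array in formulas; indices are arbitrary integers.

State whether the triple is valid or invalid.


Working backward. After the program, z ≤ 3 must hold.
Before b := arr[z] + 9: z ≤ 3
Before e := arr[z] + 5: z ≤ 3
The weakest precondition is z ≤ 3.
Check whether z ≤ 6 implies it.
Countermodel: at the initial state z = 4, the precondition holds but the weakest precondition fails.
Answer: invalid


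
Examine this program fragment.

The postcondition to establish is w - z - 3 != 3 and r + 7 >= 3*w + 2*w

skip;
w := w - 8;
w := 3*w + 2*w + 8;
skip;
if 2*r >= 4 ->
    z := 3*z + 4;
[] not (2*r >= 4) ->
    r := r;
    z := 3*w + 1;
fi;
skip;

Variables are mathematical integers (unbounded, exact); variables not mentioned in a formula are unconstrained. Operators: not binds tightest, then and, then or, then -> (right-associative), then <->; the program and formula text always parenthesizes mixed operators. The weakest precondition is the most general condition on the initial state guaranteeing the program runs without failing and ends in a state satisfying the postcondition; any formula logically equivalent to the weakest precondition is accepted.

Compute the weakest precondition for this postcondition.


Working backward. After the program, the postcondition w - z - 3 != 3 and r + 7 >= 3*w + 2*w must hold; in canonical form it is w != z + 6 and r >= 5*w - 7.
Before skip: w != z + 6 and r >= 5*w - 7
Then branch requires w != 3*z + 10 and r >= 5*w - 7; else branch requires 2*w != -7 and r >= 5*w - 7.
Before the if: (2*r >= 4 -> (w != 3*z + 10 and r >= 5*w - 7)) and ((not (2*r >= 4)) -> (2*w != -7 and r >= 5*w - 7))
Before skip: (2*r >= 4 -> (w != 3*z + 10 and r >= 5*w - 7)) and ((not (2*r >= 4)) -> (2*w != -7 and r >= 5*w - 7))
Before w := 3*w + 2*w + 8: (2*r >= 4 -> (5*w != 3*z + 2 and r >= 25*w + 33)) and ((not (2*r >= 4)) -> (10*w != -23 and r >= 25*w + 33))
Before w := w - 8: (2*r >= 4 -> (5*w != 3*z + 42 and r >= 25*w - 167)) and ((not (2*r >= 4)) -> (10*w != 57 and r >= 25*w - 167))
Before skip: (2*r >= 4 -> (5*w != 3*z + 42 and r >= 25*w - 167)) and ((not (2*r >= 4)) -> (10*w != 57 and r >= 25*w - 167))
Answer: WP = (2*r >= 4 -> (5*w != 3*z + 42 and r >= 25*w - 167)) and ((not (2*r >= 4)) -> (10*w != 57 and r >= 25*w - 167))


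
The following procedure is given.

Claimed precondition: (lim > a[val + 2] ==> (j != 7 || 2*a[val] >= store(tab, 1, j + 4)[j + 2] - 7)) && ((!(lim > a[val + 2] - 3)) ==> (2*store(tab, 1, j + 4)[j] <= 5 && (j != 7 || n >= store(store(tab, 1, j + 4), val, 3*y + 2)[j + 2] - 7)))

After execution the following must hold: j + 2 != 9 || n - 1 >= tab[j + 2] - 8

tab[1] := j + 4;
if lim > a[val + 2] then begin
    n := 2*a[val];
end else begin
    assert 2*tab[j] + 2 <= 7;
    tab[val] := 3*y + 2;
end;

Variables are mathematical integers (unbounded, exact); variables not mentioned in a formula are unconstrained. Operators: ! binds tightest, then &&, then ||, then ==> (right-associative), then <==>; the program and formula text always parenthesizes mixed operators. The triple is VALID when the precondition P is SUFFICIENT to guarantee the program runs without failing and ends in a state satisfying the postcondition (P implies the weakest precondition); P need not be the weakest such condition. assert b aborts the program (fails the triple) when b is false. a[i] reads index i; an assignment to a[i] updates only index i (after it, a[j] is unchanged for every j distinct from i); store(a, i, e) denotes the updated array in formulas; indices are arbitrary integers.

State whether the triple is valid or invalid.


Working backward. After the program, the postcondition j + 2 != 9 || n - 1 >= tab[j + 2] - 8 must hold; in canonical form it is j != 7 || n >= tab[j + 2] - 7.
Then branch requires j != 7 || 2*a[val] >= tab[j + 2] - 7; else branch requires 2*tab[j] <= 5 && (j != 7 || n >= store(tab, val, 3*y + 2)[j + 2] - 7).
Before the if: (lim > a[val + 2] ==> (j != 7 || 2*a[val] >= tab[j + 2] - 7)) && ((!(lim > a[val + 2])) ==> (2*tab[j] <= 5 && (j != 7 || n >= store(tab, val, 3*y + 2)[j + 2] - 7)))
Before tab[1] := j + 4: (lim > a[val + 2] ==> (j != 7 || 2*a[val] >= store(tab, 1, j + 4)[j + 2] - 7)) && ((!(lim > a[val + 2])) ==> (2*store(tab, 1, j + 4)[j] <= 5 && (j != 7 || n >= store(store(tab, 1, j + 4), val, 3*y + 2)[j + 2] - 7)))
The weakest precondition is (lim > a[val + 2] ==> (j != 7 || 2*a[val] >= store(tab, 1, j + 4)[j + 2] - 7)) && ((!(lim > a[val + 2])) ==> (2*store(tab, 1, j + 4)[j] <= 5 && (j != 7 || n >= store(store(tab, 1, j + 4), val, 3*y + 2)[j + 2] - 7))).
Check whether (lim > a[val + 2] ==> (j != 7 || 2*a[val] >= store(tab, 1, j + 4)[j + 2] - 7)) && ((!(lim > a[val + 2] - 3)) ==> (2*store(tab, 1, j + 4)[j] <= 5 && (j != 7 || n >= store(store(tab, 1, j + 4), val, 3*y + 2)[j + 2] - 7))) implies it.
Countermodel: at the initial state a = {[0] = 0, [1] = 0, [2] = 0, [7] = 0, [9] = 0, elsewhere 0}, j = 7, lim = 0, n = -3, tab = {[0] = 5, [1] = 5, [2] = 5, [7] = 5, [9] = 5, elsewhere 5}, val = 0, y = 0, the precondition holds but the weakest precondition fails.
Answer: invalid


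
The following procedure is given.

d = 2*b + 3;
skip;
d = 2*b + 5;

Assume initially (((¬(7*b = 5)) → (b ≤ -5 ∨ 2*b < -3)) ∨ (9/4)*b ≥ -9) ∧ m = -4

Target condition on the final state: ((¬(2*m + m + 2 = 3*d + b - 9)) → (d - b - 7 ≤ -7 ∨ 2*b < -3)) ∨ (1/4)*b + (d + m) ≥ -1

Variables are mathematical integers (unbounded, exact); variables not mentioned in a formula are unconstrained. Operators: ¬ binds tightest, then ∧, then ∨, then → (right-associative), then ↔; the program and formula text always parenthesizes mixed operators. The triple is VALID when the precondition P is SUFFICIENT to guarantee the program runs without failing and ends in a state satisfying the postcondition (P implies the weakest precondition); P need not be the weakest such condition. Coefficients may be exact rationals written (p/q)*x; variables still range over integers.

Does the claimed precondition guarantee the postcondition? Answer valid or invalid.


Working backward. After the program, the postcondition ((¬(2*m + m + 2 = 3*d + b - 9)) → (d - b - 7 ≤ -7 ∨ 2*b < -3)) ∨ (1/4)*b + (d + m) ≥ -1 must hold; in canonical form it is ((¬(3*m = b + 3*d - 11)) → (d ≤ b ∨ 2*b < -3)) ∨ (1/4)*b + d + m ≥ -1.
Before d := 2*b + 5: ((¬(3*m = 7*b + 4)) → (b ≤ -5 ∨ 2*b < -3)) ∨ (9/4)*b + m ≥ -6
Before skip: ((¬(3*m = 7*b + 4)) → (b ≤ -5 ∨ 2*b < -3)) ∨ (9/4)*b + m ≥ -6
Before d := 2*b + 3: ((¬(3*m = 7*b + 4)) → (b ≤ -5 ∨ 2*b < -3)) ∨ (9/4)*b + m ≥ -6
The weakest precondition is ((¬(3*m = 7*b + 4)) → (b ≤ -5 ∨ 2*b < -3)) ∨ (9/4)*b + m ≥ -6.
Check whether (((¬(7*b = 5)) → (b ≤ -5 ∨ 2*b < -3)) ∨ (9/4)*b ≥ -9) ∧ m = -4 implies it.
Countermodel: at the initial state b = -1, m = -4, the precondition holds but the weakest precondition fails.
Answer: invalid


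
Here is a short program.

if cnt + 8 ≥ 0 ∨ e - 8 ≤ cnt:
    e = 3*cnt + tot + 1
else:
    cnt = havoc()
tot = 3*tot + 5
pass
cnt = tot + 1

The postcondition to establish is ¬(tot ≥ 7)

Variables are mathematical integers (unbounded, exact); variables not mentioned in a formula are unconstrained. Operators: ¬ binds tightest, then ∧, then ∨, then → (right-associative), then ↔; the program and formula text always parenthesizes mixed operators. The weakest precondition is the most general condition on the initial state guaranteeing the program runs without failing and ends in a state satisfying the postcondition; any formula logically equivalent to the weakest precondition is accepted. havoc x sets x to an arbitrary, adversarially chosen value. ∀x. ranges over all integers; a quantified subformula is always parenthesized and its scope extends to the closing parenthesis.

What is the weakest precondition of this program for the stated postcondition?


Working backward. After the program, ¬(tot ≥ 7) must hold.
Before cnt := tot + 1: ¬(tot ≥ 7)
Before skip: ¬(tot ≥ 7)
Before tot := 3*tot + 5: ¬(3*tot ≥ 2)
Then branch requires ¬(3*tot ≥ 2); else branch requires ¬(3*tot ≥ 2).
Before the if: ((cnt ≥ -8 ∨ e ≤ cnt + 8) → (¬(3*tot ≥ 2))) ∧ ((¬(cnt ≥ -8 ∨ e ≤ cnt + 8)) → (¬(3*tot ≥ 2)))
Answer: WP = ((cnt ≥ -8 ∨ e ≤ cnt + 8) → (¬(3*tot ≥ 2))) ∧ ((¬(cnt ≥ -8 ∨ e ≤ cnt + 8)) → (¬(3*tot ≥ 2)))


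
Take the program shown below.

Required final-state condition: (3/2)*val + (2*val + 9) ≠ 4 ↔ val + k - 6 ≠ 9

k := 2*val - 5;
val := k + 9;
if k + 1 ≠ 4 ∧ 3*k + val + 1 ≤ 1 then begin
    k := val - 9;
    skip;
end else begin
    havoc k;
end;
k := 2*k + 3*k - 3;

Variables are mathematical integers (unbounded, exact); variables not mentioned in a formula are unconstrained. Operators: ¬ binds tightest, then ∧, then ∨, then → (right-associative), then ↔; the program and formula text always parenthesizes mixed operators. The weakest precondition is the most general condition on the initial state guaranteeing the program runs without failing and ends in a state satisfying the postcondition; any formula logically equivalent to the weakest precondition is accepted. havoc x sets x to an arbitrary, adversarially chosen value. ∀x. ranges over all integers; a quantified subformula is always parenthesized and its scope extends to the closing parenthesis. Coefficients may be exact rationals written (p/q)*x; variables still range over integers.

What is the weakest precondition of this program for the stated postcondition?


Working backward. After the program, the postcondition (3/2)*val + (2*val + 9) ≠ 4 ↔ val + k - 6 ≠ 9 must hold; in canonical form it is (7/2)*val ≠ -5 ↔ k + val ≠ 15.
Before k := 2*k + 3*k - 3: (7/2)*val ≠ -5 ↔ 5*k + val ≠ 18
Then branch requires (7/2)*val ≠ -5 ↔ 6*val ≠ 63; else branch requires ∀k_1. ((7/2)*val ≠ -5 ↔ 5*k_1 + val ≠ 18).
Before the if: ((k ≠ 3 ∧ 3*k + val ≤ 0) → ((7/2)*val ≠ -5 ↔ 6*val ≠ 63)) ∧ ((¬(k ≠ 3 ∧ 3*k + val ≤ 0)) → (∀k_1. ((7/2)*val ≠ -5 ↔ 5*k_1 + val ≠ 18)))
Before val := k + 9: ((k ≠ 3 ∧ 4*k ≤ -9) → ((7/2)*k ≠ -73/2 ↔ 6*k ≠ 9)) ∧ ((¬(k ≠ 3 ∧ 4*k ≤ -9)) → (∀k_1. ((7/2)*k ≠ -73/2 ↔ k + 5*k_1 ≠ 9)))
Before k := 2*val - 5: ((2*val ≠ 8 ∧ 8*val ≤ 11) → (7*val ≠ -19 ↔ 12*val ≠ 39)) ∧ ((¬(2*val ≠ 8 ∧ 8*val ≤ 11)) → (∀k_1. (7*val ≠ -19 ↔ 5*k_1 + 2*val ≠ 14)))
Answer: WP = ((2*val ≠ 8 ∧ 8*val ≤ 11) → (7*val ≠ -19 ↔ 12*val ≠ 39)) ∧ ((¬(2*val ≠ 8 ∧ 8*val ≤ 11)) → (∀k_1. (7*val ≠ -19 ↔ 5*k_1 + 2*val ≠ 14)))


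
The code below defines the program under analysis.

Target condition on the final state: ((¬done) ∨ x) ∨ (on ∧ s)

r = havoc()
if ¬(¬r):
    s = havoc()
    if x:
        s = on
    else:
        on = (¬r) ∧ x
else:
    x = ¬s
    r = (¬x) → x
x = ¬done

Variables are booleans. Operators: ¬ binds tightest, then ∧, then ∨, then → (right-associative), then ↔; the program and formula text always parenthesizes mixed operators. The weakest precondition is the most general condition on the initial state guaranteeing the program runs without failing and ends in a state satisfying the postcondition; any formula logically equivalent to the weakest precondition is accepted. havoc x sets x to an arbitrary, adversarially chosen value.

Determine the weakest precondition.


Working backward. After the program, the postcondition ((¬done) ∨ x) ∨ (on ∧ s) must hold; in canonical form it is (¬done) ∨ x ∨ (on ∧ s).
Before x := ¬done: (¬done) ∨ (on ∧ s)
Then branch requires (x → ((¬done) ∨ on)) ∧ ((¬x) → ((¬done) ∨ ((¬r) ∧ x))) ∧ ((¬x) → (¬done)); else branch requires (¬done) ∨ (on ∧ s).
Before the if: (r → ((x → ((¬done) ∨ on)) ∧ ((¬x) → ((¬done) ∨ ((¬r) ∧ x))) ∧ ((¬x) → (¬done)))) ∧ ((¬r) → ((¬done) ∨ (on ∧ s)))
Before havoc r: (x → ((¬done) ∨ on)) ∧ ((¬x) → (¬done)) ∧ ((¬done) ∨ (on ∧ s))
Answer: WP = (x → ((¬done) ∨ on)) ∧ ((¬x) → (¬done)) ∧ ((¬done) ∨ (on ∧ s))


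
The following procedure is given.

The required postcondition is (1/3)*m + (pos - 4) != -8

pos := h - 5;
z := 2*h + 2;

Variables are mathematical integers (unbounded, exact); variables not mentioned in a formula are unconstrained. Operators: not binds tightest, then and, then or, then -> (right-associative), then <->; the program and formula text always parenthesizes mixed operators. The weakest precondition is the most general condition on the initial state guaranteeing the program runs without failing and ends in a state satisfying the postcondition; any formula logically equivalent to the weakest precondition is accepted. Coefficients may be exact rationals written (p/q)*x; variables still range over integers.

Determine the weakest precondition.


Working backward. After the program, the postcondition (1/3)*m + (pos - 4) != -8 must hold; in canonical form it is (1/3)*m + pos != -4.
Before z := 2*h + 2: (1/3)*m + pos != -4
Before pos := h - 5: h + (1/3)*m != 1
Answer: WP = h + (1/3)*m != 1


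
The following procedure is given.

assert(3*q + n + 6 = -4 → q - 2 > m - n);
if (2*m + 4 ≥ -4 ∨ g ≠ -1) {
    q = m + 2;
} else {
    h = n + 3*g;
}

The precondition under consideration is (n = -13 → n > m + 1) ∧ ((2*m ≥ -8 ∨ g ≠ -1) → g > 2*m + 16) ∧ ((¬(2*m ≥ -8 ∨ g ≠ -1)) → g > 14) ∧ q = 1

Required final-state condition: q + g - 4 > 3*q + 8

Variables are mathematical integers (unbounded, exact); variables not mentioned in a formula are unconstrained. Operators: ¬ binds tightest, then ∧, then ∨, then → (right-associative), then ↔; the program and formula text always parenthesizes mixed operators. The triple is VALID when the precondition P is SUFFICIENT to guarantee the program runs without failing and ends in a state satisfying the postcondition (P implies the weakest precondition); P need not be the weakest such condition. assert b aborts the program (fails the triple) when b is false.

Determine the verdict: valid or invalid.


Working backward. After the program, the postcondition q + g - 4 > 3*q + 8 must hold; in canonical form it is g > 2*q + 12.
Then branch requires g > 2*m + 16; else branch requires g > 2*q + 12.
Before the if: ((2*m ≥ -8 ∨ g ≠ -1) → g > 2*m + 16) ∧ ((¬(2*m ≥ -8 ∨ g ≠ -1)) → g > 2*q + 12)
Before assert 3*q + n + 6 = -4 → q - 2 > m - n: (n + 3*q = -10 → n + q > m + 2) ∧ ((2*m ≥ -8 ∨ g ≠ -1) → g > 2*m + 16) ∧ ((¬(2*m ≥ -8 ∨ g ≠ -1)) → g > 2*q + 12)
The weakest precondition is (n + 3*q = -10 → n + q > m + 2) ∧ ((2*m ≥ -8 ∨ g ≠ -1) → g > 2*m + 16) ∧ ((¬(2*m ≥ -8 ∨ g ≠ -1)) → g > 2*q + 12).
Check whether (n = -13 → n > m + 1) ∧ ((2*m ≥ -8 ∨ g ≠ -1) → g > 2*m + 16) ∧ ((¬(2*m ≥ -8 ∨ g ≠ -1)) → g > 14) ∧ q = 1 implies it.
Every state satisfying the precondition satisfies the weakest precondition: the implication holds.
Answer: valid


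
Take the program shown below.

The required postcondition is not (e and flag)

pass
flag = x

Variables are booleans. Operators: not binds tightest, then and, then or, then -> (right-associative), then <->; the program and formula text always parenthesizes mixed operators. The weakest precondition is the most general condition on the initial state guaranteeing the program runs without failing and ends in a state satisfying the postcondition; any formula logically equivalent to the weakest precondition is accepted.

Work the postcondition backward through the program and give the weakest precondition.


Working backward. After the program, not (e and flag) must hold.
Before flag := x: not (e and x)
Before skip: not (e and x)
Answer: WP = not (e and x)


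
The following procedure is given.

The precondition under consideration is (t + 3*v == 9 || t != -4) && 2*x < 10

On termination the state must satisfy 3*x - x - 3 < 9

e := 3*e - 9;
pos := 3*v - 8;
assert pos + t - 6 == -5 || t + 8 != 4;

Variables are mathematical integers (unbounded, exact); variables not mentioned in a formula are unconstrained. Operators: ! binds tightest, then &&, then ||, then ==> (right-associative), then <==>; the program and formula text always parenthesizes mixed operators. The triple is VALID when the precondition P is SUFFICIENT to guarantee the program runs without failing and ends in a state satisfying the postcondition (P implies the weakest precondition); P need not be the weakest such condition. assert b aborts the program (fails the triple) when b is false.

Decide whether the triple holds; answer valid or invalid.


Working backward. After the program, the postcondition 3*x - x - 3 < 9 must hold; in canonical form it is 2*x < 12.
Before assert pos + t - 6 == -5 || t + 8 != 4: (pos + t == 1 || t != -4) && 2*x < 12
Before pos := 3*v - 8: (t + 3*v == 9 || t != -4) && 2*x < 12
Before e := 3*e - 9: (t + 3*v == 9 || t != -4) && 2*x < 12
The weakest precondition is (t + 3*v == 9 || t != -4) && 2*x < 12.
Check whether (t + 3*v == 9 || t != -4) && 2*x < 10 implies it.
Every state satisfying the precondition satisfies the weakest precondition: the implication holds.
Answer: valid


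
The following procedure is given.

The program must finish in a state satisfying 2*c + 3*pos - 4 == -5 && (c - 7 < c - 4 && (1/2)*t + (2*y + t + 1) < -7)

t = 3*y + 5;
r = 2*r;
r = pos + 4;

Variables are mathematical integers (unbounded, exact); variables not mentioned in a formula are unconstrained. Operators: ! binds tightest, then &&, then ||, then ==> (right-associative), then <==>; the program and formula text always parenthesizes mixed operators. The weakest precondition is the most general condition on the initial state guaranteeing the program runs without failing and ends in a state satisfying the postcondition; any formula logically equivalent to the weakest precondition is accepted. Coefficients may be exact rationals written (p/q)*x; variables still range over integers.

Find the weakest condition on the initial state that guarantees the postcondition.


Working backward. After the program, the postcondition 2*c + 3*pos - 4 == -5 && (c - 7 < c - 4 && (1/2)*t + (2*y + t + 1) < -7) must hold; in canonical form it is 2*c + 3*pos == -1 && (3/2)*t + 2*y < -8.
Before r := pos + 4: 2*c + 3*pos == -1 && (3/2)*t + 2*y < -8
Before r := 2*r: 2*c + 3*pos == -1 && (3/2)*t + 2*y < -8
Before t := 3*y + 5: 2*c + 3*pos == -1 && (13/2)*y < -31/2
Answer: WP = 2*c + 3*pos == -1 && (13/2)*y < -31/2


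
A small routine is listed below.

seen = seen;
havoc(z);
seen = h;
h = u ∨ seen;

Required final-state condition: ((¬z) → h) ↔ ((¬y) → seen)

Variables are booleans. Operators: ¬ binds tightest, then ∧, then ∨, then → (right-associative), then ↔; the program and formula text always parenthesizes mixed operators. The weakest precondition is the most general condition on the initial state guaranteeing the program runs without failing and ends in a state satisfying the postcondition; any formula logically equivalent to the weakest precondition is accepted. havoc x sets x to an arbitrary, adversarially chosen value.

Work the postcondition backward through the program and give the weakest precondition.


Working backward. After the program, ((¬z) → h) ↔ ((¬y) → seen) must hold.
Before h := u ∨ seen: ((¬z) → (u ∨ seen)) ↔ ((¬y) → seen)
Before seen := h: ((¬z) → (u ∨ h)) ↔ ((¬y) → h)
Before havoc z: ((¬y) → h) ∧ ((u ∨ h) ↔ ((¬y) → h))
Before seen := seen: ((¬y) → h) ∧ ((u ∨ h) ↔ ((¬y) → h))
Answer: WP = ((¬y) → h) ∧ ((u ∨ h) ↔ ((¬y) → h))
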